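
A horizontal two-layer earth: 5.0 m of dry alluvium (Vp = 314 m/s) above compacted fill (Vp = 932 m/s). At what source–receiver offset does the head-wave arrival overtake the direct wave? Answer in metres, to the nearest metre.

θ_c = arcsin(314/932) = 19.69°, so cos θ_c = 0.9415 and tᵢ = 2h cos θ_c/V₁ = 0.0300 s.
At crossover x/V₁ = x/V₂ + tᵢ ⇒ x = tᵢ/(1/V₁ − 1/V₂) = 0.02999/(3.1847e-03 − 1.0730e-03) = 14.20 m.

14 m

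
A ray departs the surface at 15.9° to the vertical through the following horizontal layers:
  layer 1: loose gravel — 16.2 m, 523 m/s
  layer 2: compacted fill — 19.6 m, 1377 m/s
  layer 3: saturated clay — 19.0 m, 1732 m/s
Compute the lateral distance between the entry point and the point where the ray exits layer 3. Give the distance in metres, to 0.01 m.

Ray parameter p = sin 15.9° / 523 m/s = 5.2382e-04 s/m.
Layer 1: θ = 15.90°; offset = 16.2·tan 15.90° = 4.6147 m.
Layer 2: sin θ = p·1377 = 0.7213 → θ = 46.16°; offset = 19.6·tan 46.16° = 20.4117 m.
Layer 3: sin θ = p·1732 = 0.9073 → θ = 65.13°; offset = 19.0·tan 65.13° = 40.9873 m.
Summing the layer offsets gives 66.0137 m.

66.01 m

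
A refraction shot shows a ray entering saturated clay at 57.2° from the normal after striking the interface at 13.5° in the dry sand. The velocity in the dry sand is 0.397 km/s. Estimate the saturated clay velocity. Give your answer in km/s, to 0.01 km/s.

Snell's law: sin 13.5°/V₁ = sin 57.2°/V₂.
V₂ = V₁·sin 57.2°/sin 13.5° = 0.397 × 3.6007 = 1.43 km/s.

1.43 km/s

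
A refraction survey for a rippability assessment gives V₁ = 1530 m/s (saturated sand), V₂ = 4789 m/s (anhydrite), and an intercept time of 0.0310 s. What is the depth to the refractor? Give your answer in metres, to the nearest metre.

θ_c = arcsin(1530/4789) = 18.63°; cos θ_c = 0.9476.
tᵢ = 2h cos θ_c/V₁ ⇒ h = tᵢ·V₁/(2 cos θ_c) = 0.031·1530/(2·0.9476) = 25.03 m.

25 m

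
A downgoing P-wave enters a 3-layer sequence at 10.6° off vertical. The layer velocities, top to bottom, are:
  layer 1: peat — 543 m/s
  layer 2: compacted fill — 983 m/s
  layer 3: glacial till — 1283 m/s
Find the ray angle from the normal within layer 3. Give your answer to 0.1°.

25.8°

Ray parameter p = sin 10.6° / 543 = 3.3877e-04 s/m.
sin θ_3 = p·V_3 = 3.3877e-04 × 1283 = 0.4346.
θ_3 = 25.76° from the vertical.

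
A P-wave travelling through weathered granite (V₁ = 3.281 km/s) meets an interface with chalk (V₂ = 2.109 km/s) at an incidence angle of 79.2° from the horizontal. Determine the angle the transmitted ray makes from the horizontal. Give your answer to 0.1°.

83.1°

Angle from the normal: 90° − 79.2° = 10.8°.
sin θ₁/V₁ = sin θ₂/V₂ ⇒ sin θ₂ = 2.109·sin 10.8°/3.281 = 2.109·0.1874/3.281 = 0.1204.
θ₂ = arcsin 0.1204 = 6.92° from the normal.
From the interface: 90° − 6.92° = 83.08°.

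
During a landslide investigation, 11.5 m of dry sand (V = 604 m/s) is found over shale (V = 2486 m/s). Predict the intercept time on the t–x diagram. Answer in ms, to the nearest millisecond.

tᵢ = 2h·√(V₂²−V₁²)/(V₁V₂).
√(V₂²−V₁²) = √(2486²−604²) = 2411.5 m/s.
tᵢ = 2·11.5·2411.5/(604·2486) = 0.03694 s.

37 ms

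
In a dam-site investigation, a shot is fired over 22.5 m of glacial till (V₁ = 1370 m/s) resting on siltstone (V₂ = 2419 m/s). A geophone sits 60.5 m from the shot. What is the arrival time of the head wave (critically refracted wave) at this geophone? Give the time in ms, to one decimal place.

52.1 ms

t = x/V₂ + 2h·√(V₂²−V₁²)/(V₁V₂).
√(V₂²−V₁²) = √(2419²−1370²) = 1993.7 m/s; delay term = 2·22.5·1993.7/(1370·2419) = 0.02707 s.
t = 60.5/2419 + 0.02707 = 0.05208 s.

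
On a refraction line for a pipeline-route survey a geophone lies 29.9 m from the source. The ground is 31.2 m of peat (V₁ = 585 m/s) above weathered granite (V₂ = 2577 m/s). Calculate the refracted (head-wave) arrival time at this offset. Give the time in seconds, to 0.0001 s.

θ_c = arcsin(V₁/V₂) = arcsin(585/2577) = 13.12°, cos θ_c = 0.9739.
Intercept time tᵢ = 2h cos θ_c / V₁ = 2·31.2·0.9739/585 = 0.10388 s.
t = x/V₂ + tᵢ = 29.9/2577 + 0.10388 = 0.11548 s.

0.1155 s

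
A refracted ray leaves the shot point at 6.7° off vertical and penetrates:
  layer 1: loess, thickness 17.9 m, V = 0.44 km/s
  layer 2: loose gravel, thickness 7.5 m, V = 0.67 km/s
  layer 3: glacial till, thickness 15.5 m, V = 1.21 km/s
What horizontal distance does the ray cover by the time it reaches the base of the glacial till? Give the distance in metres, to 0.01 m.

8.71 m

Ray parameter p = sin 6.7° / 0.44 km/s = 2.6516e-01 s/km.
Layer 1: θ = 6.70°; offset = 17.9·tan 6.70° = 2.1028 m.
Layer 2: sin θ = p·0.67 = 0.1777 → θ = 10.23°; offset = 7.5·tan 10.23° = 1.3540 m.
Layer 3: sin θ = p·1.21 = 0.3208 → θ = 18.71°; offset = 15.5·tan 18.71° = 5.2507 m.
Total horizontal offset = 8.7074 m.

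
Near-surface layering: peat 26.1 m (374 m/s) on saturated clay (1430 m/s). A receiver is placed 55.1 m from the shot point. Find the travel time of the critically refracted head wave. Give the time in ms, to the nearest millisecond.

t = x/V₂ + 2h·√(V₂²−V₁²)/(V₁V₂).
√(V₂²−V₁²) = √(1430²−374²) = 1380.2 m/s; delay term = 2·26.1·1380.2/(374·1430) = 0.13471 s.
t = 55.1/1430 + 0.13471 = 0.17325 s.

173 ms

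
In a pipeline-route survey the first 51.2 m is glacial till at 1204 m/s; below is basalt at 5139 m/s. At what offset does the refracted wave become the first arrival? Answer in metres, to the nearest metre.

130 m

x_cross = 2h·√((V₂+V₁)/(V₂−V₁)).
(V₂+V₁)/(V₂−V₁) = (5139+1204)/(5139−1204) = 1.6119; √ = 1.2696.
x_cross = 2·51.2·1.2696 = 130.01 m.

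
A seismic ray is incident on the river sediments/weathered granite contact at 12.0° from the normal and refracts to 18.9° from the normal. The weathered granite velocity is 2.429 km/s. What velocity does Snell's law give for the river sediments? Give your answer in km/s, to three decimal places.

Snell's law: sin 12.0°/V₁ = sin 18.9°/V₂.
V₁ = V₂·sin 12.0°/sin 18.9° = 2.429 × 0.6419 = 1.559 km/s.

1.559 km/s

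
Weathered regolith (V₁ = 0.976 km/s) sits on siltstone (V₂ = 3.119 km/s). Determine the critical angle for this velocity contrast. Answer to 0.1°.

At critical incidence the refracted ray runs along the interface (θ₂ = 90°), so sin θ_c = V₁/V₂.
θ_c = arcsin(0.976/3.119) = arcsin 0.3129 = 18.24°.

18.2°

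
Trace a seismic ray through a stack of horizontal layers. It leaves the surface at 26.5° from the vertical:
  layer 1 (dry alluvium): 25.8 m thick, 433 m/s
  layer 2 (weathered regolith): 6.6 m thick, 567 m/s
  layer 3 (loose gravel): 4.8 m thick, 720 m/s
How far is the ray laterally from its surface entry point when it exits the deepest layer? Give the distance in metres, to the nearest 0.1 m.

22.9 m

Ray parameter p = sin 26.5° / 433 m/s = 1.0305e-03 s/m.
Layer 1: θ = 26.50°; offset = 25.8·tan 26.50° = 12.863 m.
Layer 2: sin θ = p·567 = 0.5843 → θ = 35.75°; offset = 6.6·tan 35.75° = 4.752 m.
Layer 3: sin θ = p·720 = 0.7419 → θ = 47.90°; offset = 4.8·tan 47.90° = 5.312 m.
Total horizontal offset = 22.927 m.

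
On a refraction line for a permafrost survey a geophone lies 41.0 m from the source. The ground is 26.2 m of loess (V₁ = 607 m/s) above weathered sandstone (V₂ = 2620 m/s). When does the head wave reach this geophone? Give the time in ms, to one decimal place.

t = x/V₂ + 2h·√(V₂²−V₁²)/(V₁V₂).
√(V₂²−V₁²) = √(2620²−607²) = 2548.7 m/s; delay term = 2·26.2·2548.7/(607·2620) = 0.08398 s.
t = 41.0/2620 + 0.08398 = 0.09963 s.

99.6 ms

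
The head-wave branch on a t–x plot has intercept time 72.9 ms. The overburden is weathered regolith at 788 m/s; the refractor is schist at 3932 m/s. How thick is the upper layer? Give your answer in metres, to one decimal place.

θ_c = arcsin(788/3932) = 11.56°; cos θ_c = 0.9797.
tᵢ = 2h cos θ_c/V₁ ⇒ h = tᵢ·V₁/(2 cos θ_c) = 0.0729·788/(2·0.9797) = 29.32 m.

29.3 m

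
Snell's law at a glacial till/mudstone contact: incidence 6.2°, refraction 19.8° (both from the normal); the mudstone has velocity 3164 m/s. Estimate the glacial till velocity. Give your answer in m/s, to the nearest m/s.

sin 6.2° = 0.1080; sin 19.8° = 0.3387.
V₁ = V₂·(sin θ₁/sin θ₂) = 3164·(0.1080/0.3387) = 1008.77 m/s.

1009 m/s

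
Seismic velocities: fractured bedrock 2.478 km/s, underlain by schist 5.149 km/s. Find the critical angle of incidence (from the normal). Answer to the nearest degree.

29°

Critical incidence: sin θ_c = V₁/V₂ = 2.478/5.149 = 0.4813.
θ_c = arcsin 0.4813 = 28.77°.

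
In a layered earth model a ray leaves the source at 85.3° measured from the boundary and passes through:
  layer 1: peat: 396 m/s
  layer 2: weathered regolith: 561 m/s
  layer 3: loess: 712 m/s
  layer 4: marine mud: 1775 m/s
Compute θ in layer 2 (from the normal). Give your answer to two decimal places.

6.67°

From the normal: θ₁ = 90° − 85.3° = 4.7°.
Snell's law across each interface conserves sin θ / V, so sin θ_2 = V_2·sin θ₁/V₁.
sin θ_2 = 561 × sin 4.7° / 396 = 0.1161.
θ_2 = 6.67° from the vertical.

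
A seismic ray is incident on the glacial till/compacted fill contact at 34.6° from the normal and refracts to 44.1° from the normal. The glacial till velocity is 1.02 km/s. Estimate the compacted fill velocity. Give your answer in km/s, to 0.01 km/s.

1.25 km/s

Snell's law: sin 34.6°/V₁ = sin 44.1°/V₂.
V₂ = V₁·sin 44.1°/sin 34.6° = 1.02 × 1.2255 = 1.25 km/s.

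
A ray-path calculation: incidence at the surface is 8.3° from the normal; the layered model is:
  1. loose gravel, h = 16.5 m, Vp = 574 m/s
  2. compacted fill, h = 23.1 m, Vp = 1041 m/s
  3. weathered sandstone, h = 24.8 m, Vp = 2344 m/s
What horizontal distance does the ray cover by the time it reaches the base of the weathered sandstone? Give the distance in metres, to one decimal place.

Apply Snell's law at each interface; in layer i the horizontal offset is hᵢ·tan θᵢ.
Layer 1: θ = 8.30°; offset = 16.5·tan 8.30° = 2.407 m.
Layer 2: sin θ = 1041·sin 8.3°/574 = 0.2618, θ = 15.18°; offset = 23.1·tan 15.18° = 6.266 m.
Layer 3: sin θ = 2344·sin 8.3°/574 = 0.5895, θ = 36.12°; offset = 24.8·tan 36.12° = 18.099 m.
Total horizontal offset = 26.772 m.

26.8 m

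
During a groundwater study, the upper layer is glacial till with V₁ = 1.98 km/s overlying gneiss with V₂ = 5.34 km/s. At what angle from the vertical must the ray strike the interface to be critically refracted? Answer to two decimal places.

21.76°

Critical incidence: sin θ_c = V₁/V₂ = 1.98/5.34 = 0.3708.
θ_c = arcsin 0.3708 = 21.76°.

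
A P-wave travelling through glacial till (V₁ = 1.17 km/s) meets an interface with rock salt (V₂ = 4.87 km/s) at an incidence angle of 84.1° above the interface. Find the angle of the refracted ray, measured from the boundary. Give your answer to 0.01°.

Angle from the normal: 90° − 84.1° = 5.9°.
Snell's law: sin θ₂ = (V₂/V₁)·sin θ₁ = (4.87/1.17)·sin 5.9° = 0.4279.
θ₂ = sin⁻¹(0.4279) = 25.33° (from vertical).
From the interface: 90° − 25.33° = 64.67°.

64.67°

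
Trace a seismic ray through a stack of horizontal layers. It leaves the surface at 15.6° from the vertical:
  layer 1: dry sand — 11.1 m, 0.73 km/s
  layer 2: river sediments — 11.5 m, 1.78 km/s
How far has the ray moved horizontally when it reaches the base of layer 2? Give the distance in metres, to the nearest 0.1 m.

Ray parameter p = sin 15.6° / 0.73 km/s = 3.6838e-01 s/km.
Layer 1: θ = 15.60°; offset = 11.1·tan 15.60° = 3.099 m.
Layer 2: sin θ = p·1.78 = 0.6557 → θ = 40.97°; offset = 11.5·tan 40.97° = 9.988 m.
Summing the layer offsets gives 13.087 m.

13.1 m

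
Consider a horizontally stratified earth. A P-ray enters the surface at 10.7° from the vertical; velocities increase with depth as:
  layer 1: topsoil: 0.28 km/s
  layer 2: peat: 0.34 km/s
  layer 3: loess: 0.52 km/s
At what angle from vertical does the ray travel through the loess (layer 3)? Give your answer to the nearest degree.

Ray parameter p = sin 10.7° / 0.28 = 6.6310e-01 s/km.
sin θ_3 = p·V_3 = 6.6310e-01 × 0.52 = 0.3448.
θ_3 = 20.17° from the vertical.

20°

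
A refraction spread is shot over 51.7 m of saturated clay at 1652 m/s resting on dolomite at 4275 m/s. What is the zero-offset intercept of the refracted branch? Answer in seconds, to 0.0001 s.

0.0577 s

tᵢ = 2h·√(V₂²−V₁²)/(V₁V₂).
√(V₂²−V₁²) = √(4275²−1652²) = 3942.9 m/s.
tᵢ = 2·51.7·3942.9/(1652·4275) = 0.05773 s.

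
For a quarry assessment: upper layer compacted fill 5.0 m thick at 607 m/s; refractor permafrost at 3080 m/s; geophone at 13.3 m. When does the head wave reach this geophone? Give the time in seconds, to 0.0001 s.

t = x/V₂ + 2h·√(V₂²−V₁²)/(V₁V₂).
√(V₂²−V₁²) = √(3080²−607²) = 3019.6 m/s; delay term = 2·5.0·3019.6/(607·3080) = 0.01615 s.
t = 13.3/3080 + 0.01615 = 0.02047 s.

0.0205 s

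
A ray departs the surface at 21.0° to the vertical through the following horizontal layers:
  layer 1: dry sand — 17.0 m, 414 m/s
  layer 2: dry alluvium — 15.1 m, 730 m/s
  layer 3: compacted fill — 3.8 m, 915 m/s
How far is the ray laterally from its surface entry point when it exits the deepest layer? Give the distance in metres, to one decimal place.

23.8 m

Ray parameter p = sin 21.0° / 414 m/s = 8.6562e-04 s/m.
Layer 1: θ = 21.00°; offset = 17.0·tan 21.00° = 6.526 m.
Layer 2: sin θ = p·730 = 0.6319 → θ = 39.19°; offset = 15.1·tan 39.19° = 12.311 m.
Layer 3: sin θ = p·915 = 0.7920 → θ = 52.38°; offset = 3.8·tan 52.38° = 4.930 m.
Total horizontal offset = 23.767 m.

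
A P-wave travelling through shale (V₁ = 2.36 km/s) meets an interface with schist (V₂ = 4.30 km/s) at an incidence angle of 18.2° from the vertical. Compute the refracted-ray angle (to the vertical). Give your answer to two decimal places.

34.69°

Snell's law: sin θ₂ = (V₂/V₁)·sin θ₁ = (4.30/2.36)·sin 18.2° = 0.5691.
θ₂ = sin⁻¹(0.5691) = 34.69° (from vertical).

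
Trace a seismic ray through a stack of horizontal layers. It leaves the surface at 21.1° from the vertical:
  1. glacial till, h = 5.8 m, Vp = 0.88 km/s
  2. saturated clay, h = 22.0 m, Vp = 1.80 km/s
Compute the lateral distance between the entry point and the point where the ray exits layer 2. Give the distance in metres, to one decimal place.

26.2 m

p = sin θ₁/V₁ = sin 21.1°/0.88 = 4.0909e-01 s/km is conserved through the stack.
Layer 1: θ = 21.10°; offset = 5.8·tan 21.10° = 2.238 m.
Layer 2: sin θ = p·1.80 = 0.7364 → θ = 47.42°; offset = 22.0·tan 47.42° = 23.943 m.
Total horizontal offset = 26.181 m.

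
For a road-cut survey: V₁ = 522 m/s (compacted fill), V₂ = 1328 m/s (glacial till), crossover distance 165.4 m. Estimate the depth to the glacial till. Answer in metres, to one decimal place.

x_cross = 2h·√((V₂+V₁)/(V₂−V₁)) → h = x_cross / (2·√((V₂+V₁)/(V₂−V₁))).
√((V₂+V₁)/(V₂−V₁)) = √((1328+522)/(1328−522)) = 1.5150.
h = 165.4 / (2·1.5150) = 54.59 m.

54.6 m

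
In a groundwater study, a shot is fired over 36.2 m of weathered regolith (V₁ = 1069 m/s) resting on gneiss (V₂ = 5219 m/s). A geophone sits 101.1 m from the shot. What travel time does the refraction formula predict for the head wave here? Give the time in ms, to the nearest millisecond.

86 ms

t = x/V₂ + 2h·√(V₂²−V₁²)/(V₁V₂).
√(V₂²−V₁²) = √(5219²−1069²) = 5108.3 m/s; delay term = 2·36.2·5108.3/(1069·5219) = 0.06629 s.
t = 101.1/5219 + 0.06629 = 0.08566 s.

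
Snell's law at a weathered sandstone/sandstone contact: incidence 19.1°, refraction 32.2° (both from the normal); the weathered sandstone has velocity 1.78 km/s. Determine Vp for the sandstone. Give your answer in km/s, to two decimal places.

2.90 km/s

sin 19.1° = 0.3272; sin 32.2° = 0.5329.
V₂ = V₁·(sin θ₂/sin θ₁) = 1.78·(0.5329/0.3272) = 2.90 km/s.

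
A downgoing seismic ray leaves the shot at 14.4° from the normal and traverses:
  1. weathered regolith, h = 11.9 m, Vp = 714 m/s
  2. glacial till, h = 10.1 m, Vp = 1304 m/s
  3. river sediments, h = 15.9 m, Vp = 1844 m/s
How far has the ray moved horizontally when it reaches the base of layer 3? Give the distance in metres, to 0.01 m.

21.53 m

Apply Snell's law at each interface; in layer i the horizontal offset is hᵢ·tan θᵢ.
Layer 1: θ = 14.40°; offset = 11.9·tan 14.40° = 3.0554 m.
Layer 2: sin θ = 1304·sin 14.4°/714 = 0.4542, θ = 27.01°; offset = 10.1·tan 27.01° = 5.1491 m.
Layer 3: sin θ = 1844·sin 14.4°/714 = 0.6423, θ = 39.96°; offset = 15.9·tan 39.96° = 13.3236 m.
Total horizontal offset = 21.5280 m.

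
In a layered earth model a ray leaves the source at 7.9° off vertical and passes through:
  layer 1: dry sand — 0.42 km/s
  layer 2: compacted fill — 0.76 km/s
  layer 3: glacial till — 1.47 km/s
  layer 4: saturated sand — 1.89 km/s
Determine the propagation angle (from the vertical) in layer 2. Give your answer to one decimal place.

Ray parameter p = sin 7.9° / 0.42 = 3.2725e-01 s/km.
sin θ_2 = p·V_2 = 3.2725e-01 × 0.76 = 0.2487.
θ_2 = arcsin 0.2487 = 14.40°.

14.4°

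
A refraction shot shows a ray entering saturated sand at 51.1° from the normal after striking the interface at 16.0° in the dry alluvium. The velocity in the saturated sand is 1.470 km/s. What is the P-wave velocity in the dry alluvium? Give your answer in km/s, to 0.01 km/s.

0.52 km/s

sin 16.0° = 0.2756; sin 51.1° = 0.7782.
V₁ = V₂·(sin θ₁/sin θ₂) = 1.470·(0.2756/0.7782) = 0.52 km/s.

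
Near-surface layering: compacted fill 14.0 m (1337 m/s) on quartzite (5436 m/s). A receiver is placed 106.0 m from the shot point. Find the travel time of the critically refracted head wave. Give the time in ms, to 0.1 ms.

t = x/V₂ + 2h·√(V₂²−V₁²)/(V₁V₂).
√(V₂²−V₁²) = √(5436²−1337²) = 5269.0 m/s; delay term = 2·14.0·5269.0/(1337·5436) = 0.02030 s.
t = 106.0/5436 + 0.02030 = 0.03980 s.

39.8 ms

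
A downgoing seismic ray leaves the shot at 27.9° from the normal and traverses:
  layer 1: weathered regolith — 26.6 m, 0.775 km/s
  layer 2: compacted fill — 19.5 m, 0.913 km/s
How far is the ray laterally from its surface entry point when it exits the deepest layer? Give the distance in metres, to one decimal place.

p = sin θ₁/V₁ = sin 27.9°/0.775 = 6.0378e-01 s/km is conserved through the stack.
Layer 1: θ = 27.90°; offset = 26.6·tan 27.90° = 14.084 m.
Layer 2: sin θ = p·0.913 = 0.5513 → θ = 33.45°; offset = 19.5·tan 33.45° = 12.884 m.
Summing the layer offsets gives 26.968 m.

27.0 m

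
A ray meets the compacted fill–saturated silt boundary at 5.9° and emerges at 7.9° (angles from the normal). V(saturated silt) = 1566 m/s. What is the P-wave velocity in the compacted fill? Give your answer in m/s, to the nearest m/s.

1171 m/s

Snell's law: sin 5.9°/V₁ = sin 7.9°/V₂.
V₁ = V₂·sin 5.9°/sin 7.9° = 1566 × 0.7479 = 1171.19 m/s.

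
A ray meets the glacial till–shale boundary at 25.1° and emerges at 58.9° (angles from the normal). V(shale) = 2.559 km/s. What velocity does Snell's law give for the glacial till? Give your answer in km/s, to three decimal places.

1.268 km/s

sin 25.1° = 0.4242; sin 58.9° = 0.8563.
V₁ = V₂·(sin θ₁/sin θ₂) = 2.559·(0.4242/0.8563) = 1.268 km/s.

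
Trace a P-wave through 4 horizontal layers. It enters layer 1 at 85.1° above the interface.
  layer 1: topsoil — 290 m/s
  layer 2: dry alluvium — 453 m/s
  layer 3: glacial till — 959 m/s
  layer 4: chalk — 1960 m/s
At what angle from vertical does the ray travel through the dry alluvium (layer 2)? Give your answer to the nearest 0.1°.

From the normal: θ₁ = 90° − 85.1° = 4.9°.
Ray parameter p = sin 4.9° / 290 = 2.9454e-04 s/m.
sin θ_2 = p·V_2 = 2.9454e-04 × 453 = 0.1334.
θ_2 = 7.67° from the vertical.

7.7°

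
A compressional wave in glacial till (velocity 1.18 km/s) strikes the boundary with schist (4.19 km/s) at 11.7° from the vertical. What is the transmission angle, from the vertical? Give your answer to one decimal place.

Snell's law: sin θ₂ = (V₂/V₁)·sin θ₁ = (4.19/1.18)·sin 11.7° = 0.7201.
θ₂ = sin⁻¹(0.7201) = 46.06° (from vertical).

46.1°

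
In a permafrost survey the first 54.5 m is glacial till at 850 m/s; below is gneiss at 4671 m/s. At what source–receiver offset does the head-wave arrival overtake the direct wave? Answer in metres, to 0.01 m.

131.02 m

θ_c = arcsin(850/4671) = 10.48°, so cos θ_c = 0.9833 and tᵢ = 2h cos θ_c/V₁ = 0.1261 s.
At crossover x/V₁ = x/V₂ + tᵢ ⇒ x = tᵢ/(1/V₁ − 1/V₂) = 0.12609/(1.1765e-03 − 2.1409e-04) = 131.02 m.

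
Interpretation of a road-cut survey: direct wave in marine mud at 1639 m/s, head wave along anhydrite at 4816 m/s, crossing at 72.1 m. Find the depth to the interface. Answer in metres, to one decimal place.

x_cross = 2h·√((V₂+V₁)/(V₂−V₁)) → h = x_cross / (2·√((V₂+V₁)/(V₂−V₁))).
√((V₂+V₁)/(V₂−V₁)) = √((4816+1639)/(4816−1639)) = 1.4254.
h = 72.1 / (2·1.4254) = 25.29 m.

25.3 m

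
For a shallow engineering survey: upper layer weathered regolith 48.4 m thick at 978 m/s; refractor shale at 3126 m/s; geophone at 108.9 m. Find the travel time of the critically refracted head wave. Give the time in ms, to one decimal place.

θ_c = arcsin(V₁/V₂) = arcsin(978/3126) = 18.23°, cos θ_c = 0.9498.
Intercept time tᵢ = 2h cos θ_c / V₁ = 2·48.4·0.9498/978 = 0.09401 s.
t = x/V₂ + tᵢ = 108.9/3126 + 0.09401 = 0.12885 s.

128.8 ms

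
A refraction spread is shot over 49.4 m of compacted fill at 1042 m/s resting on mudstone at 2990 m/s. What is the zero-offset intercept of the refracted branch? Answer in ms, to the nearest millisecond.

89 ms

tᵢ = 2h·√(V₂²−V₁²)/(V₁V₂).
√(V₂²−V₁²) = √(2990²−1042²) = 2802.6 m/s.
tᵢ = 2·49.4·2802.6/(1042·2990) = 0.08887 s.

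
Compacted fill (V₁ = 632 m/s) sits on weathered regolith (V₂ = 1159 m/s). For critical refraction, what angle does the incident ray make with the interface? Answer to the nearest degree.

Critical incidence: sin θ_c = V₁/V₂ = 632/1159 = 0.5453.
θ_c = arcsin 0.5453 = 33.05°.
Measured from the interface: 90° − 33.05° = 56.95°.

57°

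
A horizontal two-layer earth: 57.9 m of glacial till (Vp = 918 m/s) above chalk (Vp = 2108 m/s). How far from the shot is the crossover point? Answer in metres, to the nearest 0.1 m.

x_cross = 2h·√((V₂+V₁)/(V₂−V₁)).
(V₂+V₁)/(V₂−V₁) = (2108+918)/(2108−918) = 2.5429; √ = 1.5946.
x_cross = 2·57.9·1.5946 = 184.66 m.

184.7 m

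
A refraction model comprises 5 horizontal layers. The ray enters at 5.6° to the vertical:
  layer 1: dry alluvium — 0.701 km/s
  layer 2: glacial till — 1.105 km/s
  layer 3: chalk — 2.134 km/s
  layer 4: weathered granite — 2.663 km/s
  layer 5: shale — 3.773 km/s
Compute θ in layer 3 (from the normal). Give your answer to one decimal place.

17.3°

Snell's law across each interface conserves sin θ / V, so sin θ_3 = V_3·sin θ₁/V₁.
sin θ_3 = 2.134 × sin 5.6° / 0.701 = 0.2971.
θ_3 = arcsin 0.2971 = 17.28°.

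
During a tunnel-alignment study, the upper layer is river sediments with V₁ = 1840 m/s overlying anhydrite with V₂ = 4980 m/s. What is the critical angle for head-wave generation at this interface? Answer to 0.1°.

Critical incidence: sin θ_c = V₁/V₂ = 1840/4980 = 0.3695.
θ_c = arcsin 0.3695 = 21.68°.

21.7°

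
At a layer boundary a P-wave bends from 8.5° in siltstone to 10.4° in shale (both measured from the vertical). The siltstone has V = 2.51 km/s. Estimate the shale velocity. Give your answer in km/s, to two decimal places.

3.07 km/s

sin 8.5° = 0.1478; sin 10.4° = 0.1805.
V₂ = V₁·(sin θ₂/sin θ₁) = 2.51·(0.1805/0.1478) = 3.07 km/s.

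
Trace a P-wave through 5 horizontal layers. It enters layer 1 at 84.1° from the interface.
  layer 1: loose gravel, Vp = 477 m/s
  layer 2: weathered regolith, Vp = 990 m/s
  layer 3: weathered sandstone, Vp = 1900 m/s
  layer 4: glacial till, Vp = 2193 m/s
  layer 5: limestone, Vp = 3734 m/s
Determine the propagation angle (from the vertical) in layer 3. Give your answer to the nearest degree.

24°

From the normal: θ₁ = 90° − 84.1° = 5.9°.
Ray parameter p = sin 5.9° / 477 = 2.1550e-04 s/m.
sin θ_3 = p·V_3 = 2.1550e-04 × 1900 = 0.4094.
θ_3 = 24.17° from the vertical.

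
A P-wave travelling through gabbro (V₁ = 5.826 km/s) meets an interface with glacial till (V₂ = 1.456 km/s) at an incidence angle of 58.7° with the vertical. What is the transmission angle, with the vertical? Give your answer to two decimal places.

Snell's law: sin θ₂ = (V₂/V₁)·sin θ₁ = (1.456/5.826)·sin 58.7° = 0.2135.
θ₂ = sin⁻¹(0.2135) = 12.33° (from vertical).

12.33°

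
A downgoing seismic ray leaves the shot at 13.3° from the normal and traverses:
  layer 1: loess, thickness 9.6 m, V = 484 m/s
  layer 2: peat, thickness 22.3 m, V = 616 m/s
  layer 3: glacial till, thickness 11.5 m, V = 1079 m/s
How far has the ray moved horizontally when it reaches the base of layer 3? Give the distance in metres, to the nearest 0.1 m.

16.0 m

Apply Snell's law at each interface; in layer i the horizontal offset is hᵢ·tan θᵢ.
Layer 1: θ = 13.30°; offset = 9.6·tan 13.30° = 2.269 m.
Layer 2: sin θ = 616·sin 13.3°/484 = 0.2928, θ = 17.03°; offset = 22.3·tan 17.03° = 6.828 m.
Layer 3: sin θ = 1079·sin 13.3°/484 = 0.5129, θ = 30.85°; offset = 11.5·tan 30.85° = 6.870 m.
Total horizontal offset = 15.968 m.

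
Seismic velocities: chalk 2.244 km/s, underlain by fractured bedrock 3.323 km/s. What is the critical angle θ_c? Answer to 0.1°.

42.5°

Critical incidence: sin θ_c = V₁/V₂ = 2.244/3.323 = 0.6753.
θ_c = arcsin 0.6753 = 42.48°.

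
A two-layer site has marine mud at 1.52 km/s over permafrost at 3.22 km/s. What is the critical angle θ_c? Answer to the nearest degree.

Critical incidence: sin θ_c = V₁/V₂ = 1.52/3.22 = 0.4720.
θ_c = arcsin 0.4720 = 28.17°.

28°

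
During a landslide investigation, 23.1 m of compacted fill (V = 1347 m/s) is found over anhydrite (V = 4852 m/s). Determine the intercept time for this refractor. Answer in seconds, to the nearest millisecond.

θ_c = arcsin(V₁/V₂) = arcsin(1347/4852) = 16.12°; cos θ_c = 0.9607.
tᵢ = 2h·cos θ_c / V₁ = 2·23.1·0.9607 / 1347 = 0.03295 s.

0.033 s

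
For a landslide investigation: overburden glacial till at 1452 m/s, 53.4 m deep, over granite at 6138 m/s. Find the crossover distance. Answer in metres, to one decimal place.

135.9 m

θ_c = arcsin(1452/6138) = 13.68°, so cos θ_c = 0.9716 and tᵢ = 2h cos θ_c/V₁ = 0.0715 s.
At crossover x/V₁ = x/V₂ + tᵢ ⇒ x = tᵢ/(1/V₁ − 1/V₂) = 0.07147/(6.8871e-04 − 1.6292e-04) = 135.92 m.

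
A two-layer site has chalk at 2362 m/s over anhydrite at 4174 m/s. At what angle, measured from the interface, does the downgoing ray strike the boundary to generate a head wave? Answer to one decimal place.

Critical incidence: sin θ_c = V₁/V₂ = 2362/4174 = 0.5659.
θ_c = arcsin 0.5659 = 34.46°.
Measured from the interface: 90° − 34.46° = 55.54°.

55.5°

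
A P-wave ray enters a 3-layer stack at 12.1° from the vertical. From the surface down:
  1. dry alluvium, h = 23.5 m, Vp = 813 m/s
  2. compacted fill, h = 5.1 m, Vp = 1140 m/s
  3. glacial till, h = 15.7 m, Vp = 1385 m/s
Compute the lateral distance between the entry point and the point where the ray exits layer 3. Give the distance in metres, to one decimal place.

12.6 m

Ray parameter p = sin 12.1° / 813 m/s = 2.5783e-04 s/m.
Layer 1: θ = 12.10°; offset = 23.5·tan 12.10° = 5.038 m.
Layer 2: sin θ = p·1140 = 0.2939 → θ = 17.09°; offset = 5.1·tan 17.09° = 1.568 m.
Layer 3: sin θ = p·1385 = 0.3571 → θ = 20.92°; offset = 15.7·tan 20.92° = 6.002 m.
Total horizontal offset = 12.608 m.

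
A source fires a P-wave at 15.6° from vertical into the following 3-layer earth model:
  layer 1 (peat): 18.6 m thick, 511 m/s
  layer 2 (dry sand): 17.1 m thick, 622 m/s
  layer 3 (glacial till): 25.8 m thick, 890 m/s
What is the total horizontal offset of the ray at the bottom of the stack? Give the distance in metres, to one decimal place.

Apply Snell's law at each interface; in layer i the horizontal offset is hᵢ·tan θᵢ.
Layer 1: θ = 15.60°; offset = 18.6·tan 15.60° = 5.193 m.
Layer 2: sin θ = 622·sin 15.6°/511 = 0.3273, θ = 19.11°; offset = 17.1·tan 19.11° = 5.924 m.
Layer 3: sin θ = 890·sin 15.6°/511 = 0.4684, θ = 27.93°; offset = 25.8·tan 27.93° = 13.677 m.
Σ offsets = 24.794 m.

24.8 m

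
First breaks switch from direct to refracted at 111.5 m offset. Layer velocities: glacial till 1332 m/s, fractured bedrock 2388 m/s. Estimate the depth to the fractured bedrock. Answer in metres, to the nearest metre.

30 m

x_cross = 2h·√((V₂+V₁)/(V₂−V₁)) → h = x_cross / (2·√((V₂+V₁)/(V₂−V₁))).
√((V₂+V₁)/(V₂−V₁)) = √((2388+1332)/(2388−1332)) = 1.8769.
h = 111.5 / (2·1.8769) = 29.70 m.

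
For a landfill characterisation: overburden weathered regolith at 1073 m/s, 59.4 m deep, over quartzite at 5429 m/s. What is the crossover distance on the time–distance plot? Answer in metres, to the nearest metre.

145 m

x_cross = 2h·√((V₂+V₁)/(V₂−V₁)).
(V₂+V₁)/(V₂−V₁) = (5429+1073)/(5429−1073) = 1.4927; √ = 1.2217.
x_cross = 2·59.4·1.2217 = 145.14 m.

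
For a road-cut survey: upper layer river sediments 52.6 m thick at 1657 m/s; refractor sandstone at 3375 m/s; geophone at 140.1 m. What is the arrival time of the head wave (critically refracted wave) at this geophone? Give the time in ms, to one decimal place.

t = x/V₂ + 2h·√(V₂²−V₁²)/(V₁V₂).
√(V₂²−V₁²) = √(3375²−1657²) = 2940.2 m/s; delay term = 2·52.6·2940.2/(1657·3375) = 0.05531 s.
t = 140.1/3375 + 0.05531 = 0.09682 s.

96.8 ms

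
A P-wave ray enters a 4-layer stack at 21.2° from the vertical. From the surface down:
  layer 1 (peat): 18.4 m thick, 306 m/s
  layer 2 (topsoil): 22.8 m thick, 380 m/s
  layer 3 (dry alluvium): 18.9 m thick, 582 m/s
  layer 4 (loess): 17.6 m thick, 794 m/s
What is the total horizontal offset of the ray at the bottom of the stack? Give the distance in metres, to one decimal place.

Apply Snell's law at each interface; in layer i the horizontal offset is hᵢ·tan θᵢ.
Layer 1: θ = 21.20°; offset = 18.4·tan 21.20° = 7.137 m.
Layer 2: sin θ = 380·sin 21.2°/306 = 0.4491, θ = 26.68°; offset = 22.8·tan 26.68° = 11.459 m.
Layer 3: sin θ = 582·sin 21.2°/306 = 0.6878, θ = 43.46°; offset = 18.9·tan 43.46° = 17.908 m.
Layer 4: sin θ = 794·sin 21.2°/306 = 0.9383, θ = 69.77°; offset = 17.6·tan 69.77° = 47.767 m.
Σ offsets = 84.271 m.

84.3 m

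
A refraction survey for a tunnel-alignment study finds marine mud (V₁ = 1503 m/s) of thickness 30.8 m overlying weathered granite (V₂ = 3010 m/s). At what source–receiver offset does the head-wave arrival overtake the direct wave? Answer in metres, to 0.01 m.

106.60 m

x_cross = 2h·√((V₂+V₁)/(V₂−V₁)).
(V₂+V₁)/(V₂−V₁) = (3010+1503)/(3010−1503) = 2.9947; √ = 1.7305.
x_cross = 2·30.8·1.7305 = 106.60 m.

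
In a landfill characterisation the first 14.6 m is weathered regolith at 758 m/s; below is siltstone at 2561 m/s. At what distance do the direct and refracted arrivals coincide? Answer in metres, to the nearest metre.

θ_c = arcsin(758/2561) = 17.22°, so cos θ_c = 0.9552 and tᵢ = 2h cos θ_c/V₁ = 0.0368 s.
At crossover x/V₁ = x/V₂ + tᵢ ⇒ x = tᵢ/(1/V₁ − 1/V₂) = 0.03680/(1.3193e-03 − 3.9047e-04) = 39.62 m.

40 m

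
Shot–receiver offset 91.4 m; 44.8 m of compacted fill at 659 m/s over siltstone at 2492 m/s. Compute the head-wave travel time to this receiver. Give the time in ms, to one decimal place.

t = x/V₂ + 2h·√(V₂²−V₁²)/(V₁V₂).
√(V₂²−V₁²) = √(2492²−659²) = 2403.3 m/s; delay term = 2·44.8·2403.3/(659·2492) = 0.13112 s.
t = 91.4/2492 + 0.13112 = 0.16780 s.

167.8 ms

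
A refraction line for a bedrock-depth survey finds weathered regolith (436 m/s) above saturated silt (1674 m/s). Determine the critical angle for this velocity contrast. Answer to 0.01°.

At critical incidence the refracted ray runs along the interface (θ₂ = 90°), so sin θ_c = V₁/V₂.
θ_c = arcsin(436/1674) = arcsin 0.2605 = 15.10°.

15.10°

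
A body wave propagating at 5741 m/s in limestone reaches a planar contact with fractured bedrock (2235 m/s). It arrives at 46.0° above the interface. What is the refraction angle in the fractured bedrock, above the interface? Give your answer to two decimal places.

74.31°

Convert to the normal: θ₁ = 90° − 46.0° = 44.0°.
Snell's law: sin θ₂ = (V₂/V₁)·sin θ₁ = (2235/5741)·sin 44.0° = 0.2704.
θ₂ = arcsin 0.2704 = 15.69° from the normal.
From the interface: 90° − 15.69° = 74.31°.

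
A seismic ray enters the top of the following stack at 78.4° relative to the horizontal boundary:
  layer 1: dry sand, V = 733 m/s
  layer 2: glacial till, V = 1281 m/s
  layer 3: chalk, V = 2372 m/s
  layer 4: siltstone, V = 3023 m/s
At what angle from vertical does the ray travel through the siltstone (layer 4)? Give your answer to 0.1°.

56.0°

From the normal: θ₁ = 90° − 78.4° = 11.6°.
Snell's law across each interface conserves sin θ / V, so sin θ_4 = V_4·sin θ₁/V₁.
sin θ_4 = 3023 × sin 11.6° / 733 = 0.8293.
θ_4 = 56.02° from the vertical.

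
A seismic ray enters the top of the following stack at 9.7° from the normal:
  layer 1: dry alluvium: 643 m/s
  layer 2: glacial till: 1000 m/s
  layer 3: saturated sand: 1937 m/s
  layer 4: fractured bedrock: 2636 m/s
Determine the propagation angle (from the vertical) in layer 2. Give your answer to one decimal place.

15.2°

Ray parameter p = sin 9.7° / 643 = 2.6204e-04 s/m.
sin θ_2 = p·V_2 = 2.6204e-04 × 1000 = 0.2620.
θ_2 = arcsin 0.2620 = 15.19°.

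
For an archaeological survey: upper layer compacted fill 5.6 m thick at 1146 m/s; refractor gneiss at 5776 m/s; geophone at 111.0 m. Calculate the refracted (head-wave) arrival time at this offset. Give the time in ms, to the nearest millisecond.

θ_c = arcsin(V₁/V₂) = arcsin(1146/5776) = 11.44°, cos θ_c = 0.9801.
Intercept time tᵢ = 2h cos θ_c / V₁ = 2·5.6·0.9801/1146 = 0.00958 s.
t = x/V₂ + tᵢ = 111.0/5776 + 0.00958 = 0.02880 s.

29 ms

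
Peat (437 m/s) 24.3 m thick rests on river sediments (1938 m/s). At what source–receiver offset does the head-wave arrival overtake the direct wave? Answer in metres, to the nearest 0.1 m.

x_cross = 2h·√((V₂+V₁)/(V₂−V₁)).
(V₂+V₁)/(V₂−V₁) = (1938+437)/(1938−437) = 1.5823; √ = 1.2579.
x_cross = 2·24.3·1.2579 = 61.13 m.

61.1 m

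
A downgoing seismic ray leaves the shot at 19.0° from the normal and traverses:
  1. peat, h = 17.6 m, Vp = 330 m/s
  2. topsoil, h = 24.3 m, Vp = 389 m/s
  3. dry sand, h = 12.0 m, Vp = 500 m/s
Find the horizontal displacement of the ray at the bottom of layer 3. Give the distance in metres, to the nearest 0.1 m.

Apply Snell's law at each interface; in layer i the horizontal offset is hᵢ·tan θᵢ.
Layer 1: θ = 19.00°; offset = 17.6·tan 19.00° = 6.060 m.
Layer 2: sin θ = 389·sin 19.0°/330 = 0.3838, θ = 22.57°; offset = 24.3·tan 22.57° = 10.099 m.
Layer 3: sin θ = 500·sin 19.0°/330 = 0.4933, θ = 29.56°; offset = 12.0·tan 29.56° = 6.805 m.
Summing the layer offsets gives 22.964 m.

23.0 m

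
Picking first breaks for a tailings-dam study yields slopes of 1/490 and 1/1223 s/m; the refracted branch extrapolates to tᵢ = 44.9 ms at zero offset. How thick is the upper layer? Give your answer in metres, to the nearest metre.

θ_c = arcsin(490/1223) = 23.62°; cos θ_c = 0.9162.
tᵢ = 2h cos θ_c/V₁ ⇒ h = tᵢ·V₁/(2 cos θ_c) = 0.0449·490/(2·0.9162) = 12.01 m.

12 m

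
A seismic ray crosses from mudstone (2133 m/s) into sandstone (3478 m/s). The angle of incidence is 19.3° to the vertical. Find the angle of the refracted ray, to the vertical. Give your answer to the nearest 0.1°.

Snell's law: sin θ₂ = (V₂/V₁)·sin θ₁ = (3478/2133)·sin 19.3° = 0.5389.
θ₂ = arcsin 0.5389 = 32.61° from the normal.

32.6°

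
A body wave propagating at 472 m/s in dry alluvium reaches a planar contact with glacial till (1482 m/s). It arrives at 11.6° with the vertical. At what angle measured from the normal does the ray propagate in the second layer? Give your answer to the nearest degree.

39°

sin θ₁/V₁ = sin θ₂/V₂ ⇒ sin θ₂ = 1482·sin 11.6°/472 = 1482·0.2011/472 = 0.6314.
θ₂ = arcsin 0.6314 = 39.15° from the normal.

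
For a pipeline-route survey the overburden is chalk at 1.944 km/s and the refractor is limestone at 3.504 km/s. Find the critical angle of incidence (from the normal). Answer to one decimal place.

33.7°

At critical incidence the refracted ray runs along the interface (θ₂ = 90°), so sin θ_c = V₁/V₂.
θ_c = arcsin(1.944/3.504) = arcsin 0.5548 = 33.70°.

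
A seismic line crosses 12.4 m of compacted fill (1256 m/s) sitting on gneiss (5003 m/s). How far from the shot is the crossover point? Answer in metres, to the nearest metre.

32 m

x_cross = 2h·√((V₂+V₁)/(V₂−V₁)).
(V₂+V₁)/(V₂−V₁) = (5003+1256)/(5003−1256) = 1.6704; √ = 1.2924.
x_cross = 2·12.4·1.2924 = 32.05 m.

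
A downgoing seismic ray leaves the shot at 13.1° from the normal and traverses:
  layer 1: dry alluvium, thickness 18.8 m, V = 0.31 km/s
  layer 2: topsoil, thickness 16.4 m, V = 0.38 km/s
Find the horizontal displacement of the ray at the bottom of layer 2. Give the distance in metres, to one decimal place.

Apply Snell's law at each interface; in layer i the horizontal offset is hᵢ·tan θᵢ.
Layer 1: θ = 13.10°; offset = 18.8·tan 13.10° = 4.375 m.
Layer 2: sin θ = 0.38·sin 13.1°/0.31 = 0.2778, θ = 16.13°; offset = 16.4·tan 16.13° = 4.743 m.
Summing the layer offsets gives 9.118 m.

9.1 m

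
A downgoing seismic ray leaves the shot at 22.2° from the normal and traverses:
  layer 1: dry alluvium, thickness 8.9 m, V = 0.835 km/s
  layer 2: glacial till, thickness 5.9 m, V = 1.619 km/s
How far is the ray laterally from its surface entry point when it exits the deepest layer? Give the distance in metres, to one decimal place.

10.0 m

p = sin θ₁/V₁ = sin 22.2°/0.835 = 4.5250e-01 s/km is conserved through the stack.
Layer 1: θ = 22.20°; offset = 8.9·tan 22.20° = 3.632 m.
Layer 2: sin θ = p·1.619 = 0.7326 → θ = 47.11°; offset = 5.9·tan 47.11° = 6.350 m.
Summing the layer offsets gives 9.982 m.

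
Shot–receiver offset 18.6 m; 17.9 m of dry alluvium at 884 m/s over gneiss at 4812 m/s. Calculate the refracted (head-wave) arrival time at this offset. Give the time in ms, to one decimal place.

t = x/V₂ + 2h·√(V₂²−V₁²)/(V₁V₂).
√(V₂²−V₁²) = √(4812²−884²) = 4730.1 m/s; delay term = 2·17.9·4730.1/(884·4812) = 0.03981 s.
t = 18.6/4812 + 0.03981 = 0.04367 s.

43.7 ms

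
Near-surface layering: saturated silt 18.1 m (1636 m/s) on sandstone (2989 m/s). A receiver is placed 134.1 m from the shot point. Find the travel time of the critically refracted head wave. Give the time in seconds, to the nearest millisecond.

t = x/V₂ + 2h·√(V₂²−V₁²)/(V₁V₂).
√(V₂²−V₁²) = √(2989²−1636²) = 2501.5 m/s; delay term = 2·18.1·2501.5/(1636·2989) = 0.01852 s.
t = 134.1/2989 + 0.01852 = 0.06338 s.

0.063 s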